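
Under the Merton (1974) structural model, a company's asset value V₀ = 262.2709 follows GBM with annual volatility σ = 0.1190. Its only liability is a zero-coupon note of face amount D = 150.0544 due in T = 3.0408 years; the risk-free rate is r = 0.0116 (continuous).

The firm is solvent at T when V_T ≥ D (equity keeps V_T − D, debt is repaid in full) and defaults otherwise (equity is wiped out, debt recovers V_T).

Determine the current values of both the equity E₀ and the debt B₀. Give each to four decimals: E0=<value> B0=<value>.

d₁ = [ln(V₀/D) + (r + σ²/2)T] / (σ√T)
   = [ln(262.2709/150.0544) + (0.0116 + 0.5·0.1190²)·3.0408] / (0.1190·√3.0408)
   = [0.558380 + 0.056804] / 0.207511 = 2.964585
d₂ = d₁ − σ√T = 2.964585 − 0.207511 = 2.757074
N(d₁) = 0.998485,  N(d₂) = 0.997084,  e^(−rT) = 0.965342
E₀ = V₀·N(d₁) − D·e^(−rT)·N(d₂)
   = 262.2709·0.998485 − 150.0544·0.965342·0.997084 = 117.442091
B₀ = V₀ − E₀ = 262.2709 − 117.442091 = 144.828809

E0=117.4421 B0=144.8288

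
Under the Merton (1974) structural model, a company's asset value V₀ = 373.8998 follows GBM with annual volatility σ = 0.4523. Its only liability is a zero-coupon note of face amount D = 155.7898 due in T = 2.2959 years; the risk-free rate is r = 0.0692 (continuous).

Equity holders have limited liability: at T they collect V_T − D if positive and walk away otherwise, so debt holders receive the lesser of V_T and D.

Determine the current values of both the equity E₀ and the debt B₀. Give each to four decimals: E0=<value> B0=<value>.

d₁ = [ln(V₀/D) + (r + σ²/2)T] / (σ√T)
   = [ln(373.8998/155.7898) + (0.0692 + 0.5·0.4523²)·2.2959] / (0.4523·√2.2959)
   = [0.875480 + 0.393718] / 0.685335 = 1.851938
d₂ = d₁ − σ√T = 1.851938 − 0.685335 = 1.166603
N(d₁) = 0.967983,  N(d₂) = 0.878315,  e^(−rT) = 0.853102
E₀ = V₀·N(d₁) − D·e^(−rT)·N(d₂)
   = 373.8998·0.967983 − 155.7898·0.853102·0.878315 = 245.196489
B₀ = V₀ − E₀ = 373.8998 − 245.196489 = 128.703311

E0=245.1965 B0=128.7033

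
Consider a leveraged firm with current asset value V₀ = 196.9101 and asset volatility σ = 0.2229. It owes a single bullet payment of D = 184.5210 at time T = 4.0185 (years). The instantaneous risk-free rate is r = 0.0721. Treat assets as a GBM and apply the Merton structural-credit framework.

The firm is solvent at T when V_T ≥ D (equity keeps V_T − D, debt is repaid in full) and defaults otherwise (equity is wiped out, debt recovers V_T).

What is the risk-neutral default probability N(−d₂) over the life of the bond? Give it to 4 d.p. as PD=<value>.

PD=0.2842

d₁ = [ln(V₀/D) + (r + σ²/2)T] / (σ√T)
   = [ln(196.9101/184.5210) + (0.0721 + 0.5·0.2229²)·4.0185] / (0.2229·√4.0185)
   = [0.064984 + 0.389562] / 0.446830 = 1.017270
d₂ = d₁ − σ√T = 1.017270 − 0.446830 = 0.570440
risk-neutral PD = N(−d₂) = N(-0.570440) = 0.284190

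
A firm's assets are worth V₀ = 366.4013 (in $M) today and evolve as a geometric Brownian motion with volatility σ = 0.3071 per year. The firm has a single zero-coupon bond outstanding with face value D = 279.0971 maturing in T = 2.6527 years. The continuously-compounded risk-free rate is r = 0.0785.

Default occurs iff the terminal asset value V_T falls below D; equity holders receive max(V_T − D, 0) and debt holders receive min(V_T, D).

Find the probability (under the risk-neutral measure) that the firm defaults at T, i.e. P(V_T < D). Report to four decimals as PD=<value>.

PD=0.2387

d₁ = [ln(V₀/D) + (r + σ²/2)T] / (σ√T)
   = [ln(366.4013/279.0971) + (0.0785 + 0.5·0.3071²)·2.6527] / (0.3071·√2.6527)
   = [0.272169 + 0.333326] / 0.500177 = 1.210561
d₂ = d₁ − σ√T = 1.210561 − 0.500177 = 0.710384
risk-neutral PD = N(−d₂) = N(-0.710384) = 0.238733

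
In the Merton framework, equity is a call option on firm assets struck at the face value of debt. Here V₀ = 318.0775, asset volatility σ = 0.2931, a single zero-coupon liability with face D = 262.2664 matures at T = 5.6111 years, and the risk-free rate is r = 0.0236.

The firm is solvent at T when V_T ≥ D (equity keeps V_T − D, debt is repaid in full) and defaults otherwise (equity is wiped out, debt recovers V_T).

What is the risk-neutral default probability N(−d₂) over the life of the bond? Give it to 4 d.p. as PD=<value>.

d₁ = [ln(V₀/D) + (r + σ²/2)T] / (σ√T)
   = [ln(318.0775/262.2664) + (0.0236 + 0.5·0.2931²)·5.6111] / (0.2931·√5.6111)
   = [0.192934 + 0.373440] / 0.694288 = 0.815763
d₂ = d₁ − σ√T = 0.815763 − 0.694288 = 0.121474
risk-neutral PD = N(−d₂) = N(-0.121474) = 0.451658

PD=0.4517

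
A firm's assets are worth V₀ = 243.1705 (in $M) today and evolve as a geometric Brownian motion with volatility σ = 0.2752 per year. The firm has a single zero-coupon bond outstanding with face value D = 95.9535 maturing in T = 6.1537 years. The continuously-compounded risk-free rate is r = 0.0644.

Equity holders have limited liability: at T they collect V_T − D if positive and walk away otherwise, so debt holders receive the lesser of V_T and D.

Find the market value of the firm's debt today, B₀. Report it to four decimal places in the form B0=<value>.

B0=63.7498

d₁ = [ln(V₀/D) + (r + σ²/2)T] / (σ√T)
   = [ln(243.1705/95.9535) + (0.0644 + 0.5·0.2752²)·6.1537] / (0.2752·√6.1537)
   = [0.929899 + 0.629324] / 0.682679 = 2.283976
d₂ = d₁ − σ√T = 2.283976 − 0.682679 = 1.601297
N(d₁) = 0.988814,  N(d₂) = 0.945344,  e^(−rT) = 0.672806
E₀ = V₀·N(d₁) − D·e^(−rT)·N(d₂)
   = 243.1705·0.988814 − 95.9535·0.672806·0.945344 = 179.420652
B₀ = V₀ − E₀ = 243.1705 − 179.420652 = 63.749848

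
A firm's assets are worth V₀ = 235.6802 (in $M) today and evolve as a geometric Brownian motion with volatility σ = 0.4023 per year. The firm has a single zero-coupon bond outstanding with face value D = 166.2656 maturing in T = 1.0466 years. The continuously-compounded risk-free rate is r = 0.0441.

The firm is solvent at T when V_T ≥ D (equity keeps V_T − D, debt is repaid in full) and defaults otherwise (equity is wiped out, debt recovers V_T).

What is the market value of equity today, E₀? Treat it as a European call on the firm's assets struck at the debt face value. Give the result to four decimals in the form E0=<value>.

d₁ = [ln(V₀/D) + (r + σ²/2)T] / (σ√T)
   = [ln(235.6802/166.2656) + (0.0441 + 0.5·0.4023²)·1.0466] / (0.4023·√1.0466)
   = [0.348889 + 0.130849] / 0.411567 = 1.165638
d₂ = d₁ − σ√T = 1.165638 − 0.411567 = 0.754071
N(d₁) = 0.878120,  N(d₂) = 0.774597,  e^(−rT) = 0.954894
E₀ = V₀·N(d₁) − D·e^(−rT)·N(d₂)
   = 235.6802·0.878120 − 166.2656·0.954894·0.774597 = 83.975768

E0=83.9758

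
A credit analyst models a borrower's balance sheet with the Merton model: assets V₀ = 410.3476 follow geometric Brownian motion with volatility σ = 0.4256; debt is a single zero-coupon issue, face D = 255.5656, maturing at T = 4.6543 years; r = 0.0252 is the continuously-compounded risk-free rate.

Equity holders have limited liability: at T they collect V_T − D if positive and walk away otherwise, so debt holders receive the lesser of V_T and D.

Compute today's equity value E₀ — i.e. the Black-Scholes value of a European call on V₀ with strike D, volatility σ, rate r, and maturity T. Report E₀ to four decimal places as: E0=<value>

d₁ = [ln(V₀/D) + (r + σ²/2)T] / (σ√T)
   = [ln(410.3476/255.5656) + (0.0252 + 0.5·0.4256²)·4.6543] / (0.4256·√4.6543)
   = [0.473525 + 0.538818] / 0.918182 = 1.102551
d₂ = d₁ − σ√T = 1.102551 − 0.918182 = 0.184369
N(d₁) = 0.864889,  N(d₂) = 0.573138,  e^(−rT) = 0.889329
E₀ = V₀·N(d₁) − D·e^(−rT)·N(d₂)
   = 410.3476·0.864889 − 255.5656·0.889329·0.573138 = 224.641238

E0=224.6412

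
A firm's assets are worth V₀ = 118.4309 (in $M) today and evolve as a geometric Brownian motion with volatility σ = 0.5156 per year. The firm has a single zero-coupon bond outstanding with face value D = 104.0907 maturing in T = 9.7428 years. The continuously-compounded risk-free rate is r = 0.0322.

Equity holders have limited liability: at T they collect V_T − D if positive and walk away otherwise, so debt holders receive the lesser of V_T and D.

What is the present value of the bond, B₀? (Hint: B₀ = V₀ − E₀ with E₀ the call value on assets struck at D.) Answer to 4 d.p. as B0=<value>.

B0=39.2761

d₁ = [ln(V₀/D) + (r + σ²/2)T] / (σ√T)
   = [ln(118.4309/104.0907) + (0.0322 + 0.5·0.5156²)·9.7428] / (0.5156·√9.7428)
   = [0.129067 + 1.608748] / 1.609366 = 1.079813
d₂ = d₁ − σ√T = 1.079813 − 1.609366 = -0.529553
N(d₁) = 0.859887,  N(d₂) = 0.298211,  e^(−rT) = 0.730725
E₀ = V₀·N(d₁) − D·e^(−rT)·N(d₂)
   = 118.4309·0.859887 − 104.0907·0.730725·0.298211 = 79.154799
B₀ = V₀ − E₀ = 118.4309 − 79.154799 = 39.276101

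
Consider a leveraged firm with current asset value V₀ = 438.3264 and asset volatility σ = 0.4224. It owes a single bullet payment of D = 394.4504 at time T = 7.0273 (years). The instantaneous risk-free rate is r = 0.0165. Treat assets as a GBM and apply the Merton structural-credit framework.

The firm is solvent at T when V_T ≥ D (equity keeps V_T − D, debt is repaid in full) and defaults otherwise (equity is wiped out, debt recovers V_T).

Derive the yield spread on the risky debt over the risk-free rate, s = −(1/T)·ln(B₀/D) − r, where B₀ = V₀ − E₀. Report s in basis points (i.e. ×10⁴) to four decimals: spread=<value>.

d₁ = [ln(V₀/D) + (r + σ²/2)T] / (σ√T)
   = [ln(438.3264/394.4504) + (0.0165 + 0.5·0.4224²)·7.0273] / (0.4224·√7.0273)
   = [0.105470 + 0.742862] / 1.119742 = 0.757614
d₂ = d₁ − σ√T = 0.757614 − 1.119742 = -0.362129
N(d₁) = 0.775659,  N(d₂) = 0.358628,  e^(−rT) = 0.890519
E₀ = V₀·N(d₁) − D·e^(−rT)·N(d₂)
   = 438.3264·0.775659 − 394.4504·0.890519·0.358628 = 214.018073
B₀ = V₀ − E₀ = 438.3264 − 214.018073 = 224.308327
spread = −(1/T)·ln(B₀/D) − r = −(1/7.0273)·ln(224.308327/394.4504) − 0.0165 = 0.06382556
in basis points: 0.06382556 × 10⁴ = 638.2556 bp

spread=638.2556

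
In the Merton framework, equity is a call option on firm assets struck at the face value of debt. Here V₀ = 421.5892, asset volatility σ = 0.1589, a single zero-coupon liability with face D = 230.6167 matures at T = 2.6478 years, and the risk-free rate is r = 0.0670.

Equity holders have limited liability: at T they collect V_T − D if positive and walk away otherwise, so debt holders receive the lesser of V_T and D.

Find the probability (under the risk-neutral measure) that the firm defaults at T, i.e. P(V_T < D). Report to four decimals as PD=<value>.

PD=0.0019

d₁ = [ln(V₀/D) + (r + σ²/2)T] / (σ√T)
   = [ln(421.5892/230.6167) + (0.0670 + 0.5·0.1589²)·2.6478] / (0.1589·√2.6478)
   = [0.603274 + 0.210830] / 0.258563 = 3.148572
d₂ = d₁ − σ√T = 3.148572 − 0.258563 = 2.890009
risk-neutral PD = N(−d₂) = N(-2.890009) = 0.001926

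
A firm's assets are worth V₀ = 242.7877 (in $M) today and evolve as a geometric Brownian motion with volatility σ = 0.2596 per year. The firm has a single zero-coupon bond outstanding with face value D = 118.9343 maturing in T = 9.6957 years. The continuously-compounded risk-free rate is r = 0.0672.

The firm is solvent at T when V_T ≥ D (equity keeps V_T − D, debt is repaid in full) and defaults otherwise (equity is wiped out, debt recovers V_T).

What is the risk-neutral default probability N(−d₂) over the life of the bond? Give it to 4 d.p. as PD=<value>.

d₁ = [ln(V₀/D) + (r + σ²/2)T] / (σ√T)
   = [ln(242.7877/118.9343) + (0.0672 + 0.5·0.2596²)·9.6957] / (0.2596·√9.6957)
   = [0.713616 + 0.978258] / 0.808340 = 2.093022
d₂ = d₁ − σ√T = 2.093022 − 0.808340 = 1.284682
risk-neutral PD = N(−d₂) = N(-1.284682) = 0.099452

PD=0.0995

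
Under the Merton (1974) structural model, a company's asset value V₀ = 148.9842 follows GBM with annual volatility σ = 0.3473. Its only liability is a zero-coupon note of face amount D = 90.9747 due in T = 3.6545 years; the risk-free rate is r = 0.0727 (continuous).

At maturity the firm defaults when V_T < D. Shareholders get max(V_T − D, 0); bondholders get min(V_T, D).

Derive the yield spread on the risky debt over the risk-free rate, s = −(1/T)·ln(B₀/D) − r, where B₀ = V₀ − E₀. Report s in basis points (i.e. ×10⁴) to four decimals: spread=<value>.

d₁ = [ln(V₀/D) + (r + σ²/2)T] / (σ√T)
   = [ln(148.9842/90.9747) + (0.0727 + 0.5·0.3473²)·3.6545] / (0.3473·√3.6545)
   = [0.493259 + 0.486080] / 0.663925 = 1.475075
d₂ = d₁ − σ√T = 1.475075 − 0.663925 = 0.811151
N(d₁) = 0.929904,  N(d₂) = 0.791360,  e^(−rT) = 0.766683
E₀ = V₀·N(d₁) − D·e^(−rT)·N(d₂)
   = 148.9842·0.929904 − 90.9747·0.766683·0.791360 = 83.344592
B₀ = V₀ − E₀ = 148.9842 − 83.344592 = 65.639608
spread = −(1/T)·ln(B₀/D) − r = −(1/3.6545)·ln(65.639608/90.9747) − 0.0727 = 0.01661513
in basis points: 0.01661513 × 10⁴ = 166.1513 bp

spread=166.1513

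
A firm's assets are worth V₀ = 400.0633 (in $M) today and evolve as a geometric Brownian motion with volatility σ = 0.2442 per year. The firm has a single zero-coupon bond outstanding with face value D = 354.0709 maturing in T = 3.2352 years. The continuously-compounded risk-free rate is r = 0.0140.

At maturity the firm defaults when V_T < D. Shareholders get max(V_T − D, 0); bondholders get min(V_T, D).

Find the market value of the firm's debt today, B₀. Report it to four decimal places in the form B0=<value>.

d₁ = [ln(V₀/D) + (r + σ²/2)T] / (σ√T)
   = [ln(400.0633/354.0709) + (0.0140 + 0.5·0.2442²)·3.2352] / (0.2442·√3.2352)
   = [0.122126 + 0.141756] / 0.439234 = 0.600777
d₂ = d₁ − σ√T = 0.600777 − 0.439234 = 0.161543
N(d₁) = 0.726006,  N(d₂) = 0.564167,  e^(−rT) = 0.955718
E₀ = V₀·N(d₁) − D·e^(−rT)·N(d₂)
   = 400.0633·0.726006 − 354.0709·0.955718·0.564167 = 99.538763
B₀ = V₀ − E₀ = 400.0633 − 99.538763 = 300.524537

B0=300.5245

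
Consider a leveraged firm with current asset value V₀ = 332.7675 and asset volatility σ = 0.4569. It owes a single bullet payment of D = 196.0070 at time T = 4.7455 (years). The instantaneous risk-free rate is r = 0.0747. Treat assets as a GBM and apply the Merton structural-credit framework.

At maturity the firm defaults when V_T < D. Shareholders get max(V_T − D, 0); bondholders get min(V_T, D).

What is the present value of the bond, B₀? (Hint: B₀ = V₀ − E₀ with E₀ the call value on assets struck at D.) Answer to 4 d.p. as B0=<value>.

d₁ = [ln(V₀/D) + (r + σ²/2)T] / (σ√T)
   = [ln(332.7675/196.0070) + (0.0747 + 0.5·0.4569²)·4.7455] / (0.4569·√4.7455)
   = [0.529294 + 0.849818] / 0.995319 = 1.385599
d₂ = d₁ − σ√T = 1.385599 − 0.995319 = 0.390280
N(d₁) = 0.917065,  N(d₂) = 0.651835,  e^(−rT) = 0.701532
E₀ = V₀·N(d₁) − D·e^(−rT)·N(d₂)
   = 332.7675·0.917065 − 196.0070·0.701532·0.651835 = 215.538796
B₀ = V₀ − E₀ = 332.7675 − 215.538796 = 117.228704

B0=117.2287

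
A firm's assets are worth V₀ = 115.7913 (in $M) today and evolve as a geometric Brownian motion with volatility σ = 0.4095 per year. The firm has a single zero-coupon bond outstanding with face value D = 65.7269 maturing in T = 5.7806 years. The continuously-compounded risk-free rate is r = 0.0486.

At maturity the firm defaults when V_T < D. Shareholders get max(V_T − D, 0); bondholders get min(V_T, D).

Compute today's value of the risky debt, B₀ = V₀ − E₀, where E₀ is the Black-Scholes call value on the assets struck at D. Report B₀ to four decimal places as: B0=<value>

B0=42.1403

d₁ = [ln(V₀/D) + (r + σ²/2)T] / (σ√T)
   = [ln(115.7913/65.7269) + (0.0486 + 0.5·0.4095²)·5.7806] / (0.4095·√5.7806)
   = [0.566281 + 0.765612] / 0.984556 = 1.352786
d₂ = d₁ − σ√T = 1.352786 − 0.984556 = 0.368230
N(d₁) = 0.911938,  N(d₂) = 0.643649,  e^(−rT) = 0.755076
E₀ = V₀·N(d₁) − D·e^(−rT)·N(d₂)
   = 115.7913·0.911938 − 65.7269·0.755076·0.643649 = 73.650956
B₀ = V₀ − E₀ = 115.7913 − 73.650956 = 42.140344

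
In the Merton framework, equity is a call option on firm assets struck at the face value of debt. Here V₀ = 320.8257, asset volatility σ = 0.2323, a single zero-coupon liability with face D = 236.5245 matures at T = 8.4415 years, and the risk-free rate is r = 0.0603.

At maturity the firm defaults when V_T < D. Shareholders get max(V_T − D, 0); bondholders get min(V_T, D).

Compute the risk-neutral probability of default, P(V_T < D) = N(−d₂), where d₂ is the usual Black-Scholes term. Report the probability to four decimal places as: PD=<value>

d₁ = [ln(V₀/D) + (r + σ²/2)T] / (σ√T)
   = [ln(320.8257/236.5245) + (0.0603 + 0.5·0.2323²)·8.4415] / (0.2323·√8.4415)
   = [0.304846 + 0.736788] / 0.674930 = 1.543321
d₂ = d₁ − σ√T = 1.543321 − 0.674930 = 0.868390
risk-neutral PD = N(−d₂) = N(-0.868390) = 0.192590

PD=0.1926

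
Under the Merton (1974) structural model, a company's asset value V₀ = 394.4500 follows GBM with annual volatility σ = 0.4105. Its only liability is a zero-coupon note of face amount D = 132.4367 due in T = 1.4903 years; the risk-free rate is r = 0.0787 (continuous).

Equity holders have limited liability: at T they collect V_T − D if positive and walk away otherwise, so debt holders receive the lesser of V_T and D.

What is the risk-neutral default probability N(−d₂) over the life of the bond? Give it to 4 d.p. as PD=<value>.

PD=0.0153

d₁ = [ln(V₀/D) + (r + σ²/2)T] / (σ√T)
   = [ln(394.4500/132.4367) + (0.0787 + 0.5·0.4105²)·1.4903] / (0.4105·√1.4903)
   = [1.091388 + 0.242852] / 0.501130 = 2.662464
d₂ = d₁ − σ√T = 2.662464 − 0.501130 = 2.161335
risk-neutral PD = N(−d₂) = N(-2.161335) = 0.015335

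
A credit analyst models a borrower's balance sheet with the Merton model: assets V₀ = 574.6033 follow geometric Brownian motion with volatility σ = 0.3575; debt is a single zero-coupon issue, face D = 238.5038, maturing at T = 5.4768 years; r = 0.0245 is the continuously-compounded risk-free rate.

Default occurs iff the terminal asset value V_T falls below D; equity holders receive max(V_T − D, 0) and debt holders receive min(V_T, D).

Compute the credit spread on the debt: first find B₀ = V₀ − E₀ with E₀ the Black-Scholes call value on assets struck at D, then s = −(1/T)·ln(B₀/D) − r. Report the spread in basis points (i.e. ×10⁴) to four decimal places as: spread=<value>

spread=135.9523

d₁ = [ln(V₀/D) + (r + σ²/2)T] / (σ√T)
   = [ln(574.6033/238.5038) + (0.0245 + 0.5·0.3575²)·5.4768] / (0.3575·√5.4768)
   = [0.879295 + 0.484166] / 0.836642 = 1.629683
d₂ = d₁ − σ√T = 1.629683 − 0.836642 = 0.793042
N(d₁) = 0.948416,  N(d₂) = 0.786123,  e^(−rT) = 0.874431
E₀ = V₀·N(d₁) − D·e^(−rT)·N(d₂)
   = 574.6033·0.948416 − 238.5038·0.874431·0.786123 = 381.012768
B₀ = V₀ − E₀ = 574.6033 − 381.012768 = 193.590532
spread = −(1/T)·ln(B₀/D) − r = −(1/5.4768)·ln(193.590532/238.5038) − 0.0245 = 0.01359523
in basis points: 0.01359523 × 10⁴ = 135.9523 bp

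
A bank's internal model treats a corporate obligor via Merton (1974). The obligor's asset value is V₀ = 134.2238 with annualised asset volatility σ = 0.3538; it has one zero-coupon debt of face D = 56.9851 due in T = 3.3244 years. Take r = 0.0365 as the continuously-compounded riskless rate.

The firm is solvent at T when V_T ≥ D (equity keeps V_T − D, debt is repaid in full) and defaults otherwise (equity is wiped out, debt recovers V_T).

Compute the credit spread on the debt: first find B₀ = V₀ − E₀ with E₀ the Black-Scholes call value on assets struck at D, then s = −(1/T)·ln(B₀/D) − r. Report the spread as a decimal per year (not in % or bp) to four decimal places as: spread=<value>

spread=0.0087

d₁ = [ln(V₀/D) + (r + σ²/2)T] / (σ√T)
   = [ln(134.2238/56.9851) + (0.0365 + 0.5·0.3538²)·3.3244] / (0.3538·√3.3244)
   = [0.856719 + 0.329406] / 0.645081 = 1.838721
d₂ = d₁ − σ√T = 1.838721 − 0.645081 = 1.193639
N(d₁) = 0.967022,  N(d₂) = 0.883690,  e^(−rT) = 0.885732
E₀ = V₀·N(d₁) − D·e^(−rT)·N(d₂)
   = 134.2238·0.967022 − 56.9851·0.885732·0.883690 = 85.194363
B₀ = V₀ − E₀ = 134.2238 − 85.194363 = 49.029437
spread = −(1/T)·ln(B₀/D) − r = −(1/3.3244)·ln(49.029437/56.9851) − 0.0365 = 0.00873191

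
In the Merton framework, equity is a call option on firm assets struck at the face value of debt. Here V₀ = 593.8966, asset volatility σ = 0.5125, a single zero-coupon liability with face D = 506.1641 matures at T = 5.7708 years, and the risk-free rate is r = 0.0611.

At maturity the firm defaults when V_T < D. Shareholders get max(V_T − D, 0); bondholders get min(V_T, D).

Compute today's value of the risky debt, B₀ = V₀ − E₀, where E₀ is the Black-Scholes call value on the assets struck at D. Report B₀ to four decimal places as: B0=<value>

B0=239.5016

d₁ = [ln(V₀/D) + (r + σ²/2)T] / (σ√T)
   = [ln(593.8966/506.1641) + (0.0611 + 0.5·0.5125²)·5.7708] / (0.5125·√5.7708)
   = [0.159844 + 1.110464] / 1.231153 = 1.031804
d₂ = d₁ − σ√T = 1.031804 − 1.231153 = -0.199348
N(d₁) = 0.848918,  N(d₂) = 0.420995,  e^(−rT) = 0.702861
E₀ = V₀·N(d₁) − D·e^(−rT)·N(d₂)
   = 593.8966·0.848918 − 506.1641·0.702861·0.420995 = 354.395033
B₀ = V₀ − E₀ = 593.8966 − 354.395033 = 239.501567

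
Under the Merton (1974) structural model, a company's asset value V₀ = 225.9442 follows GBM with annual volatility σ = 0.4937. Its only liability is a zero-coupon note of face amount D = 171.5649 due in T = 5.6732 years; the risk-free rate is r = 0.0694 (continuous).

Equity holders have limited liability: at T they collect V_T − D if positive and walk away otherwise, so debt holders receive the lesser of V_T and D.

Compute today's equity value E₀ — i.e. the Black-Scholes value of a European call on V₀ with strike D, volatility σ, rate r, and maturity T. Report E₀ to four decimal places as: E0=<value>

E0=141.0188

d₁ = [ln(V₀/D) + (r + σ²/2)T] / (σ√T)
   = [ln(225.9442/171.5649) + (0.0694 + 0.5·0.4937²)·5.6732] / (0.4937·√5.6732)
   = [0.275326 + 1.085112] / 1.175918 = 1.156916
d₂ = d₁ − σ√T = 1.156916 − 1.175918 = -0.019003
N(d₁) = 0.876347,  N(d₂) = 0.492420,  e^(−rT) = 0.674543
E₀ = V₀·N(d₁) − D·e^(−rT)·N(d₂)
   = 225.9442·0.876347 − 171.5649·0.674543·0.492420 = 141.018769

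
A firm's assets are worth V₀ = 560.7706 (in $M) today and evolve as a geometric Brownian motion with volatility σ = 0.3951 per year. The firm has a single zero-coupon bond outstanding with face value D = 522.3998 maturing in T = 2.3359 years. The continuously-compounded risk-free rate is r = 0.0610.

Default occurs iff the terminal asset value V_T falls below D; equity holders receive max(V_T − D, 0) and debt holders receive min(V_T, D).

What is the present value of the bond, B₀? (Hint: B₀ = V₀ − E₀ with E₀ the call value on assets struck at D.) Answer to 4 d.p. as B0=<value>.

d₁ = [ln(V₀/D) + (r + σ²/2)T] / (σ√T)
   = [ln(560.7706/522.3998) + (0.0610 + 0.5·0.3951²)·2.3359] / (0.3951·√2.3359)
   = [0.070879 + 0.324812] / 0.603857 = 0.655271
d₂ = d₁ − σ√T = 0.655271 − 0.603857 = 0.051414
N(d₁) = 0.743853,  N(d₂) = 0.520502,  e^(−rT) = 0.867196
E₀ = V₀·N(d₁) − D·e^(−rT)·N(d₂)
   = 560.7706·0.743853 − 522.3998·0.867196·0.520502 = 181.331549
B₀ = V₀ − E₀ = 560.7706 − 181.331549 = 379.439051

B0=379.4391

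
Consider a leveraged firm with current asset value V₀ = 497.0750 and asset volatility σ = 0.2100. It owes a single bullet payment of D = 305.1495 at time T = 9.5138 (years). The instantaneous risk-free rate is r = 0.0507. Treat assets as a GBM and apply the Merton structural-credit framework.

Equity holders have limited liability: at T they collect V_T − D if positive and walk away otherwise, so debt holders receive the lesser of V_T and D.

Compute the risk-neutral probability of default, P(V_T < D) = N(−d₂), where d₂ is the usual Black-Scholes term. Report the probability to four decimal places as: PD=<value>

PD=0.1202

d₁ = [ln(V₀/D) + (r + σ²/2)T] / (σ√T)
   = [ln(497.0750/305.1495) + (0.0507 + 0.5·0.2100²)·9.5138] / (0.2100·√9.5138)
   = [0.487939 + 0.692129] / 0.647733 = 1.821842
d₂ = d₁ − σ√T = 1.821842 − 0.647733 = 1.174109
risk-neutral PD = N(−d₂) = N(-1.174109) = 0.120176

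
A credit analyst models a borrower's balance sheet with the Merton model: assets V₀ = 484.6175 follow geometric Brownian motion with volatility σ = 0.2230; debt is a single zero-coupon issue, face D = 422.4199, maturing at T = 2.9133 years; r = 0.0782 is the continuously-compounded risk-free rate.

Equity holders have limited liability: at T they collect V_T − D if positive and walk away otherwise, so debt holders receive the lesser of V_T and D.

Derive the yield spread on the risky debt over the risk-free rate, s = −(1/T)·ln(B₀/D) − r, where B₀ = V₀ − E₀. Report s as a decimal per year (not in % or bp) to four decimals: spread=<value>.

spread=0.0142

d₁ = [ln(V₀/D) + (r + σ²/2)T] / (σ√T)
   = [ln(484.6175/422.4199) + (0.0782 + 0.5·0.2230²)·2.9133] / (0.2230·√2.9133)
   = [0.137360 + 0.300258] / 0.380625 = 1.149735
d₂ = d₁ − σ√T = 1.149735 − 0.380625 = 0.769109
N(d₁) = 0.874873,  N(d₂) = 0.779086,  e^(−rT) = 0.796268
E₀ = V₀·N(d₁) − D·e^(−rT)·N(d₂)
   = 484.6175·0.874873 − 422.4199·0.796268·0.779086 = 161.926234
B₀ = V₀ − E₀ = 484.6175 − 161.926234 = 322.691266
spread = −(1/T)·ln(B₀/D) − r = −(1/2.9133)·ln(322.691266/422.4199) − 0.0782 = 0.01423944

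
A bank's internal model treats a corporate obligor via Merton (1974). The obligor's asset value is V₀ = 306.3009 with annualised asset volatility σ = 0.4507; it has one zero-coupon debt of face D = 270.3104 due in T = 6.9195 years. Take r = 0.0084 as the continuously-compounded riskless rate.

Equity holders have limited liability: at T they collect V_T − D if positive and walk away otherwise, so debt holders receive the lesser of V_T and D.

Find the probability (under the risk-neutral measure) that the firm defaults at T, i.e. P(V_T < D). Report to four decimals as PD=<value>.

PD=0.6694

d₁ = [ln(V₀/D) + (r + σ²/2)T] / (σ√T)
   = [ln(306.3009/270.3104) + (0.0084 + 0.5·0.4507²)·6.9195] / (0.4507·√6.9195)
   = [0.124997 + 0.760905] / 1.185564 = 0.747241
d₂ = d₁ − σ√T = 0.747241 − 1.185564 = -0.438323
risk-neutral PD = N(−d₂) = N(0.438323) = 0.669424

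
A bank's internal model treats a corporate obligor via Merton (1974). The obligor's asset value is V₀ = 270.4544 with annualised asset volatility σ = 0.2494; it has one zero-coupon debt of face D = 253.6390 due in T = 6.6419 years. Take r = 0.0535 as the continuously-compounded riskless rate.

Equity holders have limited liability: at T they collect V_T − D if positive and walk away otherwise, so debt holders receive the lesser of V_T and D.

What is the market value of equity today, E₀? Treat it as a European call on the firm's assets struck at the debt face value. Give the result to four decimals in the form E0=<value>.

E0=113.8583

d₁ = [ln(V₀/D) + (r + σ²/2)T] / (σ√T)
   = [ln(270.4544/253.6390) + (0.0535 + 0.5·0.2494²)·6.6419] / (0.2494·√6.6419)
   = [0.064192 + 0.561906] / 0.642751 = 0.974091
d₂ = d₁ − σ√T = 0.974091 − 0.642751 = 0.331340
N(d₁) = 0.834994,  N(d₂) = 0.629806,  e^(−rT) = 0.700934
E₀ = V₀·N(d₁) − D·e^(−rT)·N(d₂)
   = 270.4544·0.834994 − 253.6390·0.700934·0.629806 = 113.858302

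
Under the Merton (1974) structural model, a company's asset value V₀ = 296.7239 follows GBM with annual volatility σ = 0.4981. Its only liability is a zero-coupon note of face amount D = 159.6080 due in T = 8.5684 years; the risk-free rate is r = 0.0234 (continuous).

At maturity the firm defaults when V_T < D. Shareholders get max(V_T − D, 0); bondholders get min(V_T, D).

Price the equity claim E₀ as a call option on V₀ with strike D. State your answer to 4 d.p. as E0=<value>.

d₁ = [ln(V₀/D) + (r + σ²/2)T] / (σ√T)
   = [ln(296.7239/159.6080) + (0.0234 + 0.5·0.4981²)·8.5684] / (0.4981·√8.5684)
   = [0.620081 + 1.263426] / 1.458030 = 1.291817
d₂ = d₁ − σ√T = 1.291817 − 1.458030 = -0.166213
N(d₁) = 0.901790,  N(d₂) = 0.433995,  e^(−rT) = 0.818321
E₀ = V₀·N(d₁) − D·e^(−rT)·N(d₂)
   = 296.7239·0.901790 − 159.6080·0.818321·0.433995 = 210.898262

E0=210.8983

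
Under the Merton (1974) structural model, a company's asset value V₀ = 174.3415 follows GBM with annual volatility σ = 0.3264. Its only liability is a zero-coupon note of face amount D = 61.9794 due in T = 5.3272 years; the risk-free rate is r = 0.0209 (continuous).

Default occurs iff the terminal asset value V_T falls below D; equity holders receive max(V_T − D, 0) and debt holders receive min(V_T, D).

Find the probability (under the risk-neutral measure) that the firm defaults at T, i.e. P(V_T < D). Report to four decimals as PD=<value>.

PD=0.1263

d₁ = [ln(V₀/D) + (r + σ²/2)T] / (σ√T)
   = [ln(174.3415/61.9794) + (0.0209 + 0.5·0.3264²)·5.3272] / (0.3264·√5.3272)
   = [1.034214 + 0.395110] / 0.753355 = 1.897279
d₂ = d₁ − σ√T = 1.897279 − 0.753355 = 1.143924
risk-neutral PD = N(−d₂) = N(-1.143924) = 0.126328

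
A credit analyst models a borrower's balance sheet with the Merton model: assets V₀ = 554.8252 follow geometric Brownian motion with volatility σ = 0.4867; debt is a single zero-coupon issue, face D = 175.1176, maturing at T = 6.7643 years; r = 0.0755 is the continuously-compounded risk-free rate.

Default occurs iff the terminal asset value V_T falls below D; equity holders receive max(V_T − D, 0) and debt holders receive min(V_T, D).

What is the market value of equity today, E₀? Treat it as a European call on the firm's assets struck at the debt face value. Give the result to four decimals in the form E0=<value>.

d₁ = [ln(V₀/D) + (r + σ²/2)T] / (σ√T)
   = [ln(554.8252/175.1176) + (0.0755 + 0.5·0.4867²)·6.7643] / (0.4867·√6.7643)
   = [1.153195 + 1.311858] / 1.265822 = 1.947393
d₂ = d₁ − σ√T = 1.947393 − 1.265822 = 0.681570
N(d₁) = 0.974256,  N(d₂) = 0.752245,  e^(−rT) = 0.600073
E₀ = V₀·N(d₁) − D·e^(−rT)·N(d₂)
   = 554.8252·0.974256 − 175.1176·0.600073·0.752245 = 461.493542

E0=461.4935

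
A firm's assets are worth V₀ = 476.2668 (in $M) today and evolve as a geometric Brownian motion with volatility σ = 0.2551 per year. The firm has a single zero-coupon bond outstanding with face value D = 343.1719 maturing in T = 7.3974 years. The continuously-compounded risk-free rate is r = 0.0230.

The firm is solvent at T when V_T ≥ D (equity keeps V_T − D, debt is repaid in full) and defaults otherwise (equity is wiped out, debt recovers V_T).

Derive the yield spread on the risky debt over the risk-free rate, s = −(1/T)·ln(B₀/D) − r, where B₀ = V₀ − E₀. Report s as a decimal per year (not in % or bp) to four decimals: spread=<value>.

d₁ = [ln(V₀/D) + (r + σ²/2)T] / (σ√T)
   = [ln(476.2668/343.1719) + (0.0230 + 0.5·0.2551²)·7.3974] / (0.2551·√7.3974)
   = [0.327747 + 0.410837] / 0.693825 = 1.064510
d₂ = d₁ − σ√T = 1.064510 − 0.693825 = 0.370685
N(d₁) = 0.856451,  N(d₂) = 0.644564,  e^(−rT) = 0.843547
E₀ = V₀·N(d₁) − D·e^(−rT)·N(d₂)
   = 476.2668·0.856451 − 343.1719·0.843547·0.644564 = 221.309943
B₀ = V₀ − E₀ = 476.2668 − 221.309943 = 254.956857
spread = −(1/T)·ln(B₀/D) − r = −(1/7.3974)·ln(254.956857/343.1719) − 0.0230 = 0.01716778

spread=0.0172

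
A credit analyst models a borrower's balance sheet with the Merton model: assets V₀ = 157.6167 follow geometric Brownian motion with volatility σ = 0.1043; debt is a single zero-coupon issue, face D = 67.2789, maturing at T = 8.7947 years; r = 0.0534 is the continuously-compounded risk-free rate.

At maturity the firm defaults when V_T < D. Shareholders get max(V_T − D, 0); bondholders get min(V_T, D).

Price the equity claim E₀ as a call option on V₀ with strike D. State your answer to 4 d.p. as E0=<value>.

E0=115.5520

d₁ = [ln(V₀/D) + (r + σ²/2)T] / (σ√T)
   = [ln(157.6167/67.2789) + (0.0534 + 0.5·0.1043²)·8.7947] / (0.1043·√8.7947)
   = [0.851319 + 0.517474] / 0.309311 = 4.425302
d₂ = d₁ − σ√T = 4.425302 − 0.309311 = 4.115992
N(d₁) = 0.999995,  N(d₂) = 0.999981,  e^(−rT) = 0.625229
E₀ = V₀·N(d₁) − D·e^(−rT)·N(d₂)
   = 157.6167·0.999995 − 67.2789·0.625229·0.999981 = 115.552019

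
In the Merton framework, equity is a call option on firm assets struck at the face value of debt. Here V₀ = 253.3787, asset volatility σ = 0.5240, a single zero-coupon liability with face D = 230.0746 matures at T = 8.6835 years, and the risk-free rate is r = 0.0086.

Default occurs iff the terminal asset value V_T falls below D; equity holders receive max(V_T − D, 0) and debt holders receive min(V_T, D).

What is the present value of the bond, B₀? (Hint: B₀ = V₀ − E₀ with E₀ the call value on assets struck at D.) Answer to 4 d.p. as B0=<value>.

d₁ = [ln(V₀/D) + (r + σ²/2)T] / (σ√T)
   = [ln(253.3787/230.0746) + (0.0086 + 0.5·0.5240²)·8.6835] / (0.5240·√8.6835)
   = [0.096482 + 1.266818] / 1.544112 = 0.882903
d₂ = d₁ − σ√T = 0.882903 − 1.544112 = -0.661209
N(d₁) = 0.811356,  N(d₂) = 0.254239,  e^(−rT) = 0.928042
E₀ = V₀·N(d₁) − D·e^(−rT)·N(d₂)
   = 253.3787·0.811356 − 230.0746·0.928042·0.254239 = 151.295345
B₀ = V₀ − E₀ = 253.3787 − 151.295345 = 102.083355

B0=102.0834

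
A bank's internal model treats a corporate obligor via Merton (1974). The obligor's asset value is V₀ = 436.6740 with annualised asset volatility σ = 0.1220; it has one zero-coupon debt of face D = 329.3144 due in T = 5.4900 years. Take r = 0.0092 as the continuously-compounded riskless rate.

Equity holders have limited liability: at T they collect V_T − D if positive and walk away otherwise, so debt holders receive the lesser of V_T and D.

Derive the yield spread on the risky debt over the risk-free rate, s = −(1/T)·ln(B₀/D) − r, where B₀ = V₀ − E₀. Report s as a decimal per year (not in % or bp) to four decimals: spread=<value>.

d₁ = [ln(V₀/D) + (r + σ²/2)T] / (σ√T)
   = [ln(436.6740/329.3144) + (0.0092 + 0.5·0.1220²)·5.4900] / (0.1220·√5.4900)
   = [0.282174 + 0.091365] / 0.285855 = 1.306741
d₂ = d₁ − σ√T = 1.306741 − 0.285855 = 1.020886
N(d₁) = 0.904350,  N(d₂) = 0.846346,  e^(−rT) = 0.950746
E₀ = V₀·N(d₁) − D·e^(−rT)·N(d₂)
   = 436.6740·0.904350 − 329.3144·0.950746·0.846346 = 129.919823
B₀ = V₀ − E₀ = 436.6740 − 129.919823 = 306.754177
spread = −(1/T)·ln(B₀/D) − r = −(1/5.4900)·ln(306.754177/329.3144) − 0.0092 = 0.00372645

spread=0.0037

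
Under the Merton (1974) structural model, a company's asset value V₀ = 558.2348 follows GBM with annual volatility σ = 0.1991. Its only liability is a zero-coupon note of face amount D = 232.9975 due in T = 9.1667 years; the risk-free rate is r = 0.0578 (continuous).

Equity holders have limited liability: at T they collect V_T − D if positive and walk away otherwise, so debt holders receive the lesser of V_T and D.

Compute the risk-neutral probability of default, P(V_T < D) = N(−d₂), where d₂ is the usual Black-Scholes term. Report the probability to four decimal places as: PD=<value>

d₁ = [ln(V₀/D) + (r + σ²/2)T] / (σ√T)
   = [ln(558.2348/232.9975) + (0.0578 + 0.5·0.1991²)·9.1667] / (0.1991·√9.1667)
   = [0.873752 + 0.711523] / 0.602806 = 2.629825
d₂ = d₁ − σ√T = 2.629825 − 0.602806 = 2.027019
risk-neutral PD = N(−d₂) = N(-2.027019) = 0.021330

PD=0.0213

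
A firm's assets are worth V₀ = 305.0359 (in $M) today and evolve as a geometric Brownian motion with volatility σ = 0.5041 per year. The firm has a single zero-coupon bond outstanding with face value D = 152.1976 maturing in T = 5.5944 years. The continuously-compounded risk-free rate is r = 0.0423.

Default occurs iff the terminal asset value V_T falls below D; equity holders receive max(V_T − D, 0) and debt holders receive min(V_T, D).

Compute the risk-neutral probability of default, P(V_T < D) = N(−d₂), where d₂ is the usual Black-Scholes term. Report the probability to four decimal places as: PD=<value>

PD=0.4265

d₁ = [ln(V₀/D) + (r + σ²/2)T] / (σ√T)
   = [ln(305.0359/152.1976) + (0.0423 + 0.5·0.5041²)·5.5944] / (0.5041·√5.5944)
   = [0.695250 + 0.947459] / 1.192322 = 1.377739
d₂ = d₁ − σ√T = 1.377739 − 1.192322 = 0.185418
risk-neutral PD = N(−d₂) = N(-0.185418) = 0.426451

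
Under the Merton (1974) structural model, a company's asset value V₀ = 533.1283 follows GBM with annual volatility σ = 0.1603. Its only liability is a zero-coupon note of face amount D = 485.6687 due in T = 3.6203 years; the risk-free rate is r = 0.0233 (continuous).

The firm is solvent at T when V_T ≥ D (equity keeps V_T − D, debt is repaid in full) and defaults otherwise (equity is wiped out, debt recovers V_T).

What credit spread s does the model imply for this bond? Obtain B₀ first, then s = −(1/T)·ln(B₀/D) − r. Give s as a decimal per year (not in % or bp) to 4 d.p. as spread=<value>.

d₁ = [ln(V₀/D) + (r + σ²/2)T] / (σ√T)
   = [ln(533.1283/485.6687) + (0.0233 + 0.5·0.1603²)·3.6203] / (0.1603·√3.6203)
   = [0.093235 + 0.130867] / 0.305004 = 0.734751
d₂ = d₁ − σ√T = 0.734751 − 0.305004 = 0.429747
N(d₁) = 0.768754,  N(d₂) = 0.666310,  e^(−rT) = 0.919107
E₀ = V₀·N(d₁) − D·e^(−rT)·N(d₂)
   = 533.1283·0.768754 − 485.6687·0.919107·0.666310 = 112.416318
B₀ = V₀ − E₀ = 533.1283 − 112.416318 = 420.711982
spread = −(1/T)·ln(B₀/D) − r = −(1/3.6203)·ln(420.711982/485.6687) − 0.0233 = 0.01635921

spread=0.0164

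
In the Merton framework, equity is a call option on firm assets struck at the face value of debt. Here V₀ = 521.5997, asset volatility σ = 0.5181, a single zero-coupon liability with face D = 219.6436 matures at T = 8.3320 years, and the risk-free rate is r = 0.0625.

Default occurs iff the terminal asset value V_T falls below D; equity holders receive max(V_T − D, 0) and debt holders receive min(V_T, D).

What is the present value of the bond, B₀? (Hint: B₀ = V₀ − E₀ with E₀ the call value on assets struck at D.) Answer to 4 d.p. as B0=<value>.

d₁ = [ln(V₀/D) + (r + σ²/2)T] / (σ√T)
   = [ln(521.5997/219.6436) + (0.0625 + 0.5·0.5181²)·8.3320] / (0.5181·√8.3320)
   = [0.864894 + 1.639019] / 1.495506 = 1.674292
d₂ = d₁ − σ√T = 1.674292 − 1.495506 = 0.178785
N(d₁) = 0.952963,  N(d₂) = 0.570947,  e^(−rT) = 0.594075
E₀ = V₀·N(d₁) − D·e^(−rT)·N(d₂)
   = 521.5997·0.952963 − 219.6436·0.594075·0.570947 = 422.565544
B₀ = V₀ − E₀ = 521.5997 − 422.565544 = 99.034156

B0=99.0342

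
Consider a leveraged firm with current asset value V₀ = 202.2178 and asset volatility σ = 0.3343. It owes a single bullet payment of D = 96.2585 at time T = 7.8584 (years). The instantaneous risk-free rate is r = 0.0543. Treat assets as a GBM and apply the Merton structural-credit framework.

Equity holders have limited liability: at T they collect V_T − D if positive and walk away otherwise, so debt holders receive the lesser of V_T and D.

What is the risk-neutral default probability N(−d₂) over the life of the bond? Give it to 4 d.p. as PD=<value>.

d₁ = [ln(V₀/D) + (r + σ²/2)T] / (σ√T)
   = [ln(202.2178/96.2585) + (0.0543 + 0.5·0.3343²)·7.8584] / (0.3343·√7.8584)
   = [0.742308 + 0.865825] / 0.937138 = 1.716005
d₂ = d₁ − σ√T = 1.716005 − 0.937138 = 0.778867
risk-neutral PD = N(−d₂) = N(-0.778867) = 0.218029

PD=0.2180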